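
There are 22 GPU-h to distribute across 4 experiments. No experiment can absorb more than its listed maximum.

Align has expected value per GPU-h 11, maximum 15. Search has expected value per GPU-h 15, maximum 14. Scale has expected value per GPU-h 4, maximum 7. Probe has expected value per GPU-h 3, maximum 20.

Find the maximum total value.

298

Rank by expected value per GPU-h: Search 15 > Align 11 > Scale 4 > Probe 3.
Search: +14 to 14 (cap) — 8 left.
Align has room for 15 but only 8 remain, so it gets 8.
Total = 11×8 + 15×14 = 298.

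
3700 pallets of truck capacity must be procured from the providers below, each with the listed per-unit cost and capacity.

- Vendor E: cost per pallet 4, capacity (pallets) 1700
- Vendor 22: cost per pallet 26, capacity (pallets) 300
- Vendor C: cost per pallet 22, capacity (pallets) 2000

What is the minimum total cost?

Cheapest first:
Vendor E at 4: take all 1700 pallets — 2000 still needed.
Vendor C (22): use full 2000 — 0 pallets to go.
Vendor 22: unused.
Cost = 1700×4 + 2000×22 = 50800.

50800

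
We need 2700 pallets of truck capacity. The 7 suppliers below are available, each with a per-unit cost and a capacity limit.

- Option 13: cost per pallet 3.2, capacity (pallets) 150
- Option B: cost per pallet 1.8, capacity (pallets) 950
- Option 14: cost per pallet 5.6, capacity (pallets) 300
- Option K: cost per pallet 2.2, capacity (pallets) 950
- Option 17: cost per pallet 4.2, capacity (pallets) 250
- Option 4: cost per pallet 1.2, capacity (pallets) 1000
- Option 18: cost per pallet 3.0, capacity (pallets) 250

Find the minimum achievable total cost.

Fill from the cheapest supplier first.
Option 4 at 1.2: take all 1000 pallets — 1700 still needed.
Option B at 1.8: take all 950 pallets — 750 still needed.
Take 750 from Option K at 2.2 to finish.
Option 18, Option 13, Option 17, Option 14: unused.
Cost = 1000×1.2 + 950×1.8 + 750×2.2 = 4560.

4560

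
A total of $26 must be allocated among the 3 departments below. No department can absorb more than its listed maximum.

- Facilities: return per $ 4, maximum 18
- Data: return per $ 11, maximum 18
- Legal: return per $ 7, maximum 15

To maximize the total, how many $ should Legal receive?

Highest return per $ first: Data 11 > Legal 7 > Facilities 4.
Data: +18 to 18 (cap) ; 8 left.
Only 8 left; Legal takes them to reach 8.

8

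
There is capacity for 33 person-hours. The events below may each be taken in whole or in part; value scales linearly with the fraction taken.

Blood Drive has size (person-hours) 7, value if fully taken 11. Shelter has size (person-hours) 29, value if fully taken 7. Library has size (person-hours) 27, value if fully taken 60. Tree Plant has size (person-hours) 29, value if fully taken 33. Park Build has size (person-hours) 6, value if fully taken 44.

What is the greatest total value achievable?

104

Best value per unit of size first: Park Build 44/6≈7.33, Library 60/27≈2.22, Blood Drive 11/7≈1.57, Tree Plant 33/29≈1.14, Shelter 7/29≈0.241.
Take all of Park Build (6 person-hours, value 44) → 27 person-hours left.
All 27 person-hours of Library fit (value 60) → 0 remain.
Total value = 104.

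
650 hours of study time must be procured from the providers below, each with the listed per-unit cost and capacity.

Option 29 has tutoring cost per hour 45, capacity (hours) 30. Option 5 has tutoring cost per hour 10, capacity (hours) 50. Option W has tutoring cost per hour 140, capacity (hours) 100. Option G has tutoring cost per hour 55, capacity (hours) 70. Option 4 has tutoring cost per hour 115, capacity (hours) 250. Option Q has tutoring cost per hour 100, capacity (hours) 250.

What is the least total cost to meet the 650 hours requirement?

59450

Use providers in increasing cost order.
Take 50 from Option 5 at 10 — need 600 more.
Option 29 at 45: take all 30 hours — 570 still needed.
Option G at 55: take all 70 hours — 500 still needed.
Option Q at 100: take all 250 hours — 250 still needed.
Option 4 at 115: take all 250 hours — 0 still needed.
Option W: unused.
Cost = 50×10 + 30×45 + 70×55 + 250×100 + 250×115 = 59450.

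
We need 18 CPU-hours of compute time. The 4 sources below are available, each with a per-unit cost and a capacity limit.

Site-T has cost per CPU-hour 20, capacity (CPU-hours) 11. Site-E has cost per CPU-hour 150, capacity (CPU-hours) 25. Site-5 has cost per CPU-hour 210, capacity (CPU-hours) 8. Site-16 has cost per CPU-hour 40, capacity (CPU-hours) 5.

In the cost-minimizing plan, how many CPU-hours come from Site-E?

2

Fill from the cheapest source first.
Site-T at 20: take all 11 CPU-hours — 7 still needed.
Take 5 from Site-16 at 40 — need 2 more.
Site-E (150): take the remaining 2 — done.
Site-5: unused.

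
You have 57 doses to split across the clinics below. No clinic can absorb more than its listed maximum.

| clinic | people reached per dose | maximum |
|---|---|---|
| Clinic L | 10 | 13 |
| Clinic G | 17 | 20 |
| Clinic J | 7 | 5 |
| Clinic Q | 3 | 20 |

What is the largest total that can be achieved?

Highest people reached per dose first: Clinic G 17 > Clinic L 10 > Clinic J 7 > Clinic Q 3.
Give Clinic G 20 to hit its cap of 20 — 37 left.
Clinic L takes 13 to reach its cap of 13 — 24 left.
Clinic J: +5 to 5 (cap) — 19 left.
Only 19 left; Clinic Q takes them to reach 19.
Total = 10×13 + 17×20 + 7×5 + 3×19 = 562.

562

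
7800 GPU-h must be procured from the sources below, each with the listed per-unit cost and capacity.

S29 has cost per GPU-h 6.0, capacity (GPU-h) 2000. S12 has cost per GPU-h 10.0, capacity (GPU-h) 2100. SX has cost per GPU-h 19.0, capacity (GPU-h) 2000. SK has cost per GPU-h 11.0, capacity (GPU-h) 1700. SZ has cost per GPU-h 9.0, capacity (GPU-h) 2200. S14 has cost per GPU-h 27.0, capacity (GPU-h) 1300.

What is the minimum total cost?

Fill from the cheapest source first.
Take 2000 from S29 at 6.0 — need 5800 more.
SZ (9.0): use full 2200 — 3600 GPU-h to go.
S12 (10.0): use full 2100 — 1500 GPU-h to go.
SK at 11.0: take 1500 of its 1700 — requirement met.
SX, S14: unused.
Cost = 2000×6.0 + 2200×9.0 + 2100×10.0 + 1500×11.0 = 69300.

69300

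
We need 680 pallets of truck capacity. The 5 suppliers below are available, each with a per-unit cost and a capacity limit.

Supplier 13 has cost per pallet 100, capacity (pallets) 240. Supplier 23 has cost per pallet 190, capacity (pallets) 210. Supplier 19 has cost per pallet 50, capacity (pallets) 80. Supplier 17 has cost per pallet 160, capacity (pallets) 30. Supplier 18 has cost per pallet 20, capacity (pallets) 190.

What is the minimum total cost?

Fill from the cheapest supplier first.
Supplier 18 at 20: take all 190 pallets ; 490 still needed.
Supplier 19 at 50: take all 80 pallets ; 410 still needed.
Supplier 13 at 100: take all 240 pallets ; 170 still needed.
Take 30 from Supplier 17 at 160 ; need 140 more.
Supplier 23 at 190: take 140 of its 210 ; requirement met.
Cost = 190×20 + 80×50 + 240×100 + 30×160 + 140×190 = 63200.

63200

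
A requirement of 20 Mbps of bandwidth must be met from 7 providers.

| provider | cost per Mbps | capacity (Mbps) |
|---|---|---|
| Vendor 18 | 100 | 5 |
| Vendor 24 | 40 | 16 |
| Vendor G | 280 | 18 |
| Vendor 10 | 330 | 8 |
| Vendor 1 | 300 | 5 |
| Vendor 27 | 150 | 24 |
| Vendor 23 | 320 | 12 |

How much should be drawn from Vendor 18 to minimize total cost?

4

Fill from the cheapest provider first.
Vendor 24 at 40: take all 16 Mbps ; 4 still needed.
Vendor 18 at 100: take 4 of its 5 ; requirement met.
Vendor 27, Vendor G, Vendor 1, Vendor 23, Vendor 10: unused.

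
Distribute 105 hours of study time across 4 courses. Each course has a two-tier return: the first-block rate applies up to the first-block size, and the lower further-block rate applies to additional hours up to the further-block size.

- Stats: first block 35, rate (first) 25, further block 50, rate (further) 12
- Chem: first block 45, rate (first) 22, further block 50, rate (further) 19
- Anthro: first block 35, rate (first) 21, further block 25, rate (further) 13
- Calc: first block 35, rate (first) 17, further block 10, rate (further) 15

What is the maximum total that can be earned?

Order all 8 blocks by rate: Stats/first 25 > Chem/first 22 > Anthro/first 21 > Chem/second 19 > Calc/first 17 > Calc/second 15 > Anthro/second 13 > Stats/second 12.
Fill Stats first block (35 at 25) — 70 left.
Chem/first (22): +45 — 25 left.
Anthro first at 21: only 25 left, fill 25.
Total = 25×35 + 22×45 + 21×25 = 2390.

2390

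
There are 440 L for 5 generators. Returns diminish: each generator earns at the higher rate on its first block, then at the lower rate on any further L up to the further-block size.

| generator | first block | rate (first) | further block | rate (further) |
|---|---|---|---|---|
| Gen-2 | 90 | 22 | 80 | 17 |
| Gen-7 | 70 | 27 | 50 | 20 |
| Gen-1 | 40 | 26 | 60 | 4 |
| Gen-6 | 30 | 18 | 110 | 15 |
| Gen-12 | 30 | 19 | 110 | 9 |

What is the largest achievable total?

Rank every tier by rate: Gen-7/first 27 > Gen-1/first 26 > Gen-2/first 22 > Gen-7/second 20 > Gen-12/first 19 > Gen-6/first 18 > Gen-2/second 17 > Gen-6/second 15 > Gen-12/second 9 > Gen-1/second 4.
Gen-7 first at 27: fill all 70 → 370 left.
Gen-1/first (26): +40 → 330 left.
Gen-2/first (22): +90 → 240 left.
Gen-7/second (20): +50 → 190 left.
Gen-12 first at 19: fill all 30 → 160 left.
Gen-6/first (18): +30 → 130 left.
Gen-2/second (17): +80 → 50 left.
50 remain; put them into Gen-6 second at 15.
Total = 27×70 + 26×40 + 22×90 + 20×50 + 19×30 + 18×30 + 17×80 + 15×50 = 9130.

9130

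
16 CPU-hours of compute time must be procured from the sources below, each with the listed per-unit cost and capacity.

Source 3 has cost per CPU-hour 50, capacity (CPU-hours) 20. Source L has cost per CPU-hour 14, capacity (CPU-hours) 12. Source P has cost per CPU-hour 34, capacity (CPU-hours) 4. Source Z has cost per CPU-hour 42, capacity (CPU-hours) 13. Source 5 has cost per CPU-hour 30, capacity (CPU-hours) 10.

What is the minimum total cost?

288

Use sources in increasing cost order.
Take 12 from Source L at 14 → need 4 more.
Source 5 at 30: take 4 of its 10 → requirement met.
Source P, Source Z, Source 3: unused.
Cost = 12×14 + 4×30 = 288.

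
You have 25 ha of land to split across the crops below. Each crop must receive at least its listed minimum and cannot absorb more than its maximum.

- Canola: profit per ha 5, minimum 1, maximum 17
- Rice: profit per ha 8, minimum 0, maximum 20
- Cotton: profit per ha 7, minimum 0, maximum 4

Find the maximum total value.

193

Meeting every minimum uses 1+0+0 = 1 ha, leaving 24.
Highest profit per ha first: Rice 8 > Cotton 7 > Canola 5.
Rice: +20 to 20 (cap) ; 4 left.
Cotton: +4 to 4 (cap) ; 0 left.
Total = 5×1 + 8×20 + 7×4 = 193.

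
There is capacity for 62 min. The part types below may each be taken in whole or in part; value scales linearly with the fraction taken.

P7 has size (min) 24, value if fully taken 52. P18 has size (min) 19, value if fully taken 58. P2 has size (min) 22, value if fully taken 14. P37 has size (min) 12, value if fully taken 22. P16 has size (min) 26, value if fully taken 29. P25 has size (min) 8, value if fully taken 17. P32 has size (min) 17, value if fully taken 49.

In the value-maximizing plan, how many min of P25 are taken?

2

Best value per unit of size first: P18 58/19≈3.05, P32 49/17≈2.88, P7 52/24≈2.17, P25 17/8≈2.12, P37 22/12≈1.83, P16 29/26≈1.12, P2 14/22≈0.636.
Take all of P18 (19 min, value 58) ; 43 min left.
P32: take in full, 17 min for value 49 ; 26 left.
All 24 min of P7 fit (value 52) ; 2 remain.
2 min left: a 2/8 share of P25 gives 17×2/8 = 4.25.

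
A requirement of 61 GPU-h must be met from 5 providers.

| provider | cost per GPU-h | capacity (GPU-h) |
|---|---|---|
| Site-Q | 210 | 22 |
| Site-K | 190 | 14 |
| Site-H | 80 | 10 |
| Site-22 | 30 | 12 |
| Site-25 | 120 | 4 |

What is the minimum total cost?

Cheapest first:
Take 12 from Site-22 at 30 → need 49 more.
Site-H (80): use full 10 → 39 GPU-h to go.
Site-25 (120): use full 4 → 35 GPU-h to go.
Take 14 from Site-K at 190 → need 21 more.
Site-Q at 210: take 21 of its 22 → requirement met.
Cost = 12×30 + 10×80 + 4×120 + 14×190 + 21×210 = 8710.

8710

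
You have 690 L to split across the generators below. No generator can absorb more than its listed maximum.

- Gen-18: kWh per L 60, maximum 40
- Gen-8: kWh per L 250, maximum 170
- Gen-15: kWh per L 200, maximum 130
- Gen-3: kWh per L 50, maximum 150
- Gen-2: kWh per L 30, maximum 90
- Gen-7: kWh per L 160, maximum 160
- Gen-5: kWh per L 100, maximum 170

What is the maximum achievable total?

114500

Highest kWh per L first: Gen-8 250 > Gen-15 200 > Gen-7 160 > Gen-5 100 > Gen-18 60 > Gen-3 50 > Gen-2 30.
Gen-8 takes 170 to reach its cap of 170 ; 520 left.
Gen-15: +130 to 130 (cap) ; 390 left.
Gen-7: +160 to 160 (cap) ; 230 left.
Gen-5 takes 170 to reach its cap of 170 ; 60 left.
Gen-18 takes 40 to reach its cap of 40 ; 20 left.
Gen-3: +20 (room for 150) → 20. Pool exhausted.
Total = 60×40 + 250×170 + 200×130 + 50×20 + 160×160 + 100×170 = 114500.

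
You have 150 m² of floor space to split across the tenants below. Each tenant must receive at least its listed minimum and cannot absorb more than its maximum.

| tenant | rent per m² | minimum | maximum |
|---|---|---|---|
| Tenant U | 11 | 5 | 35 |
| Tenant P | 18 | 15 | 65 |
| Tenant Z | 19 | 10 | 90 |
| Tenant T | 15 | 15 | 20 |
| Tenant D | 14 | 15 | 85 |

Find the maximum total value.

Meeting every minimum uses 5+15+10+15+15 = 60 m², leaving 90.
Highest rent per m² first: Tenant Z 19 > Tenant P 18 > Tenant T 15 > Tenant D 14 > Tenant U 11.
Tenant Z takes 80 more to reach its cap of 90 → 10 left.
Tenant P: +10 (room for 50) → 25. Pool exhausted.
Total = 11×5 + 18×25 + 19×90 + 15×15 + 14×15 = 2650.

2650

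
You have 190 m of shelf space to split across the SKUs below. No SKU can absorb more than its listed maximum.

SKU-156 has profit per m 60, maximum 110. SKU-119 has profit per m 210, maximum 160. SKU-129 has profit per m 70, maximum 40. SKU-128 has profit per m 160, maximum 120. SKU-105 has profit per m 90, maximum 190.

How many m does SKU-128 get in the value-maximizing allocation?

Order the SKUs by profit per m: SKU-119 210 > SKU-128 160 > SKU-105 90 > SKU-129 70 > SKU-156 60.
SKU-119 takes 160 to reach its cap of 160 → 30 left.
SKU-128 has room for 120 but only 30 remain, so it gets 30.

30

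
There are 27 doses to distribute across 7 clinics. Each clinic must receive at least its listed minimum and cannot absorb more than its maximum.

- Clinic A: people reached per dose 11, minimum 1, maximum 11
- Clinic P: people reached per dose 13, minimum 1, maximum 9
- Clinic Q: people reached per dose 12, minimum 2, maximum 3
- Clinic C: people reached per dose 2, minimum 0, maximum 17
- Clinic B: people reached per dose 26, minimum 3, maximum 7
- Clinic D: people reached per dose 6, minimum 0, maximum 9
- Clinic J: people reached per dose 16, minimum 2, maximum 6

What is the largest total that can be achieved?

453

Meeting every minimum uses 1+1+2+0+3+0+2 = 9 doses, leaving 18.
Rank by people reached per dose: Clinic B 26 > Clinic J 16 > Clinic P 13 > Clinic Q 12 > Clinic A 11 > Clinic D 6 > Clinic C 2.
Clinic B takes 4 more to reach its cap of 7 → 14 left.
Clinic J takes 4 more to reach its cap of 6 → 10 left.
Clinic P takes 8 more to reach its cap of 9 → 2 left.
Give Clinic Q 1 more to hit its cap of 3 → 1 left.
Only 1 left; Clinic A takes them to reach 2.
Total = 11×2 + 13×9 + 12×3 + 26×7 + 16×6 = 453.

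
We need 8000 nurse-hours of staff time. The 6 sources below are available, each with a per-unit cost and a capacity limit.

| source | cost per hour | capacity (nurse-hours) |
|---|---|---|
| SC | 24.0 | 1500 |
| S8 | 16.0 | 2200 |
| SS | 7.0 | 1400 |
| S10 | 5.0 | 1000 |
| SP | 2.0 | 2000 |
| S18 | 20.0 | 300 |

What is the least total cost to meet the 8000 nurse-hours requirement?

86400

Cheapest first:
Take 2000 from SP at 2.0 → need 6000 more.
Take 1000 from S10 at 5.0 → need 5000 more.
SS (7.0): use full 1400 → 3600 nurse-hours to go.
Take 2200 from S8 at 16.0 → need 1400 more.
Take 300 from S18 at 20.0 → need 1100 more.
SC at 24.0: take 1100 of its 1500 → requirement met.
Cost = 2000×2.0 + 1000×5.0 + 1400×7.0 + 2200×16.0 + 300×20.0 + 1100×24.0 = 86400.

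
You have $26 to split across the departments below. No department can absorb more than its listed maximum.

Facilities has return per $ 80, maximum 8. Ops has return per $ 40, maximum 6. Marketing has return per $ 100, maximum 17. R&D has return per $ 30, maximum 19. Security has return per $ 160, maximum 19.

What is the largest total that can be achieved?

Rank by return per $: Security 160 > Marketing 100 > Facilities 80 > Ops 40 > R&D 30.
Security takes 19 to reach its cap of 19 → 7 left.
Marketing: +7 (room for 17) → 7. Pool exhausted.
Total = 100×7 + 160×19 = 3740.

3740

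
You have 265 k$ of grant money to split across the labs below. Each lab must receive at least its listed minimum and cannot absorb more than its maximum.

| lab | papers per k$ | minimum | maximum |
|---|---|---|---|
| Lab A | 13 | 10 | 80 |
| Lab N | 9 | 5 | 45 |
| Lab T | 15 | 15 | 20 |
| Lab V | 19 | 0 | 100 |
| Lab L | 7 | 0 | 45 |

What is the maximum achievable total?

Meeting every minimum uses 10+5+15+0+0 = 30 k$, leaving 235.
Rank by papers per k$: Lab V 19 > Lab T 15 > Lab A 13 > Lab N 9 > Lab L 7.
Give Lab V 100 more to hit its cap of 100 ; 135 left.
Lab T takes 5 more to reach its cap of 20 ; 130 left.
Give Lab A 70 more to hit its cap of 80 ; 60 left.
Give Lab N 40 more to hit its cap of 45 ; 20 left.
Only 20 left; Lab L takes them to reach 20.
Total = 13×80 + 9×45 + 15×20 + 19×100 + 7×20 = 3785.

3785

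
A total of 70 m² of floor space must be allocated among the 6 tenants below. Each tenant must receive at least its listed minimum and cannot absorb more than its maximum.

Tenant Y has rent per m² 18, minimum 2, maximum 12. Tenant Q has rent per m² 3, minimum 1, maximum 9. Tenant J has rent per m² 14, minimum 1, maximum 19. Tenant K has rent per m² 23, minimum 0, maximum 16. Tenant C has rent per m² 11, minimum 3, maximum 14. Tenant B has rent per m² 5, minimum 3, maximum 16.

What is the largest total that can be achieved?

Meeting every minimum uses 2+1+1+0+3+3 = 10 m², leaving 60.
Highest rent per m² first: Tenant K 23 > Tenant Y 18 > Tenant J 14 > Tenant C 11 > Tenant B 5 > Tenant Q 3.
Tenant K takes 16 more to reach its cap of 16 — 44 left.
Tenant Y: +10 to 12 (cap) — 34 left.
Tenant J: +18 to 19 (cap) — 16 left.
Tenant C: +11 to 14 (cap) — 5 left.
Tenant B: +5 (room for 13) → 8. Pool exhausted.
Total = 18×12 + 3×1 + 14×19 + 23×16 + 11×14 + 5×8 = 1047.

1047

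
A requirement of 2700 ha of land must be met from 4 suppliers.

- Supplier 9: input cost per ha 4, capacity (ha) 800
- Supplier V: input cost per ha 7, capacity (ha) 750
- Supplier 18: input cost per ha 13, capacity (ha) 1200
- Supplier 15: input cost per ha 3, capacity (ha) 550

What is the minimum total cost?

17900

Fill from the cheapest supplier first.
Take 550 from Supplier 15 at 3 → need 2150 more.
Supplier 9 (4): use full 800 → 1350 ha to go.
Take 750 from Supplier V at 7 → need 600 more.
Take 600 from Supplier 18 at 13 to finish.
Cost = 550×3 + 800×4 + 750×7 + 600×13 = 17900.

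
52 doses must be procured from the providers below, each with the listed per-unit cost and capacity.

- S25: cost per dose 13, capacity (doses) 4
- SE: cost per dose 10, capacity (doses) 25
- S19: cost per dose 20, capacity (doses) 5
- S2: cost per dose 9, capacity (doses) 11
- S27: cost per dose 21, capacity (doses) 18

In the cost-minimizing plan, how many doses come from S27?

Fill from the cheapest provider first.
S2 at 9: take all 11 doses — 41 still needed.
SE (10): use full 25 — 16 doses to go.
Take 4 from S25 at 13 — need 12 more.
Take 5 from S19 at 20 — need 7 more.
Take 7 from S27 at 21 to finish.

7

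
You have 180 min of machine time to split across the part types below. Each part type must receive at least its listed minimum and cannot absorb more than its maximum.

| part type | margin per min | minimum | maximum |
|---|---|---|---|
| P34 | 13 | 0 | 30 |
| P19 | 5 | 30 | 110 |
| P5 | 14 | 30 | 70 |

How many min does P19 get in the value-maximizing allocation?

Meeting every minimum uses 0+30+30 = 60 min, leaving 120.
Rank by margin per min: P5 14 > P34 13 > P19 5.
P5 takes 40 more to reach its cap of 70 ; 80 left.
P34: +30 to 30 (cap) ; 50 left.
P19 has room for 80 more but only 50 remain, so it gets 80.

80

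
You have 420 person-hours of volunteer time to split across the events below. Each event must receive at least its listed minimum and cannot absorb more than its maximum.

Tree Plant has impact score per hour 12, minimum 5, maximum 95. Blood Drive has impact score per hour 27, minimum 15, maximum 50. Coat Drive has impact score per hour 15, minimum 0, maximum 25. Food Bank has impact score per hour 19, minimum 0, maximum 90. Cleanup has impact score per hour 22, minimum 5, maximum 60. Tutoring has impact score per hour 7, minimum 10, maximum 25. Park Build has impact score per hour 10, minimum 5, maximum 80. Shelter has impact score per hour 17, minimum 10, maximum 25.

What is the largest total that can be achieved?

7040

Meeting every minimum uses 5+15+0+0+5+10+5+10 = 50 person-hours, leaving 370.
Order the events by impact score per hour: Blood Drive 27 > Cleanup 22 > Food Bank 19 > Shelter 17 > Coat Drive 15 > Tree Plant 12 > Park Build 10 > Tutoring 7.
Blood Drive takes 35 more to reach its cap of 50 ; 335 left.
Give Cleanup 55 more to hit its cap of 60 ; 280 left.
Give Food Bank 90 more to hit its cap of 90 ; 190 left.
Give Shelter 15 more to hit its cap of 25 ; 175 left.
Give Coat Drive 25 more to hit its cap of 25 ; 150 left.
Give Tree Plant 90 more to hit its cap of 95 ; 60 left.
Park Build has room for 75 more but only 60 remain, so it gets 65.
Total = 12×95 + 27×50 + 15×25 + 19×90 + 22×60 + 7×10 + 10×65 + 17×25 = 7040.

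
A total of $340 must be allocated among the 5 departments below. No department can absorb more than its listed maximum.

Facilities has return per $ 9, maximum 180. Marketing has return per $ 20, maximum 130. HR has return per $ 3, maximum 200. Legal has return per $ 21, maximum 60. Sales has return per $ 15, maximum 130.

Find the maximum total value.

Highest return per $ first: Legal 21 > Marketing 20 > Sales 15 > Facilities 9 > HR 3.
Give Legal 60 to hit its cap of 60 → 280 left.
Marketing: +130 to 130 (cap) → 150 left.
Sales takes 130 to reach its cap of 130 → 20 left.
Facilities has room for 180 but only 20 remain, so it gets 20.
Total = 9×20 + 20×130 + 21×60 + 15×130 = 5990.

5990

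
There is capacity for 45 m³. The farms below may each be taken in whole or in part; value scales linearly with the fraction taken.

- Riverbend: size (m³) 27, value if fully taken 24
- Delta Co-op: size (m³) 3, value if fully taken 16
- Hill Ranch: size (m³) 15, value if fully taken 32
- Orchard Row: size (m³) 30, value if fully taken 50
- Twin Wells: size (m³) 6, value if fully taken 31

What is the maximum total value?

Best value per unit of size first: Delta Co-op 16/3≈5.33, Twin Wells 31/6≈5.17, Hill Ranch 32/15≈2.13, Orchard Row 50/30≈1.67, Riverbend 24/27≈0.889.
Delta Co-op: take in full, 3 m³ for value 16 → 42 left.
Take all of Twin Wells (6 m³, value 31) → 36 m³ left.
Hill Ranch: take in full, 15 m³ for value 32 → 21 left.
Only 21 m³ remain; take 21/30 of Orchard Row for value 50×21/30 = 35.
Total value = 114.

114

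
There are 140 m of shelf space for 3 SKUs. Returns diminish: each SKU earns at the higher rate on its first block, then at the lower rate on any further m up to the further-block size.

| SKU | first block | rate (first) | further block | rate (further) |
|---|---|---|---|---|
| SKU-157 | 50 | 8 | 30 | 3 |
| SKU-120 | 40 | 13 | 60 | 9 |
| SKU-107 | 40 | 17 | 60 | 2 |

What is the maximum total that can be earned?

1740

Treat each block as its own option and order by rate: SKU-107/first 17 > SKU-120/first 13 > SKU-120/second 9 > SKU-157/first 8 > SKU-157/second 3 > SKU-107/second 2.
SKU-107 first at 17: fill all 40 — 100 left.
Fill SKU-120 first block (40 at 13) — 60 left.
SKU-120/second (9): +60 — 0 left.
Total = 17×40 + 13×40 + 9×60 = 1740.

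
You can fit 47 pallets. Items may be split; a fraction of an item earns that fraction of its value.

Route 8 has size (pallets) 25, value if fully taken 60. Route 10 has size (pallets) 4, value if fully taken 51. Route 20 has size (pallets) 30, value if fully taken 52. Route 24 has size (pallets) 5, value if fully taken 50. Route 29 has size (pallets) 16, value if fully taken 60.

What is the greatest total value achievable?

213.8

Best value per unit of size first: Route 10 51/4≈12.8, Route 24 50/5≈10, Route 29 60/16≈3.75, Route 8 60/25≈2.4, Route 20 52/30≈1.73.
Route 10: take in full, 4 pallets for value 51 ; 43 left.
All 5 pallets of Route 24 fit (value 50) ; 38 remain.
All 16 pallets of Route 29 fit (value 60) ; 22 remain.
22 pallets left: a 22/25 share of Route 8 gives 60×22/25 = 52.8.
Total value = 213.8.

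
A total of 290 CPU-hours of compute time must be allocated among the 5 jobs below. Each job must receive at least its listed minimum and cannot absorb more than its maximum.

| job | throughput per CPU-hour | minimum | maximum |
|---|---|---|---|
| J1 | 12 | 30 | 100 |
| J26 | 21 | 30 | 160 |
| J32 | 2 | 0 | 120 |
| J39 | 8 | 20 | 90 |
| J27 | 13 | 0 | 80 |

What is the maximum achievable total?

4920

Meeting every minimum uses 30+30+0+20+0 = 80 CPU-hours, leaving 210.
Highest throughput per CPU-hour first: J26 21 > J27 13 > J1 12 > J39 8 > J32 2.
J26 takes 130 more to reach its cap of 160 ; 80 left.
J27: +80 to 80 (cap) ; 0 left.
Total = 12×30 + 21×160 + 8×20 + 13×80 = 4920.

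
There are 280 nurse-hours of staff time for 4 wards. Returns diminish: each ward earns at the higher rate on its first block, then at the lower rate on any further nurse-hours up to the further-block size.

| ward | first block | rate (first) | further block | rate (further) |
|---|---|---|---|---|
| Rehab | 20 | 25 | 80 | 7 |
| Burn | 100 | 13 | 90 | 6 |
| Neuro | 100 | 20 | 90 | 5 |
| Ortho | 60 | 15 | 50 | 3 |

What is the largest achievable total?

4700

Rank every tier by rate: Rehab/first 25 > Neuro/first 20 > Ortho/first 15 > Burn/first 13 > Rehab/second 7 > Burn/second 6 > Neuro/second 5 > Ortho/second 3.
Rehab/first (25): +20 — 260 left.
Neuro first at 20: fill all 100 — 160 left.
Ortho first at 15: fill all 60 — 100 left.
Burn first at 13: fill all 100 — 0 left.
Total = 25×20 + 20×100 + 15×60 + 13×100 = 4700.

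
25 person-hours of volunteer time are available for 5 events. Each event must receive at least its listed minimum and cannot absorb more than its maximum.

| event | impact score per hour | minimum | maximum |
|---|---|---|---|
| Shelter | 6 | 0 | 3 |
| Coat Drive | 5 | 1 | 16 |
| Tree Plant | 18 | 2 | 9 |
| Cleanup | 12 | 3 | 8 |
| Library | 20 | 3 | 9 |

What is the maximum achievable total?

419

Meeting every minimum uses 0+1+2+3+3 = 9 person-hours, leaving 16.
Order the events by impact score per hour: Library 20 > Tree Plant 18 > Cleanup 12 > Shelter 6 > Coat Drive 5.
Library takes 6 more to reach its cap of 9 — 10 left.
Give Tree Plant 7 more to hit its cap of 9 — 3 left.
Cleanup: +3 (room for 5) → 6. Pool exhausted.
Total = 5×1 + 18×9 + 12×6 + 20×9 = 419.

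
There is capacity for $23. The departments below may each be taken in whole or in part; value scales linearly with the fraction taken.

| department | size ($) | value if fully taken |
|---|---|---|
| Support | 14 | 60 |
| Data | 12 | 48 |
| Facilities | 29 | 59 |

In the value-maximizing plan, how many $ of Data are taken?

9

Sort by value density: Support 60/14≈4.29, Data 48/12≈4, Facilities 59/29≈2.03.
Take all of Support (14 $, value 60) — 9 $ left.
Only 9 $ remain; take 9/12 of Data for value 48×9/12 = 36.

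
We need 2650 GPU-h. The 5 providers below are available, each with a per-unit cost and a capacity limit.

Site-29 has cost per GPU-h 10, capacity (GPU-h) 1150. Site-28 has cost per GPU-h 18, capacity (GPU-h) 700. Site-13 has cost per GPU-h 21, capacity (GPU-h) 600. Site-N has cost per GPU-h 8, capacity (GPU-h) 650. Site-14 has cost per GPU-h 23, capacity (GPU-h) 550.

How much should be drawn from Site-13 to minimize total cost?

Use providers in increasing cost order.
Site-N at 8: take all 650 GPU-h — 2000 still needed.
Take 1150 from Site-29 at 10 — need 850 more.
Site-28 at 18: take all 700 GPU-h — 150 still needed.
Site-13 at 21: take 150 of its 600 — requirement met.
Site-14: unused.

150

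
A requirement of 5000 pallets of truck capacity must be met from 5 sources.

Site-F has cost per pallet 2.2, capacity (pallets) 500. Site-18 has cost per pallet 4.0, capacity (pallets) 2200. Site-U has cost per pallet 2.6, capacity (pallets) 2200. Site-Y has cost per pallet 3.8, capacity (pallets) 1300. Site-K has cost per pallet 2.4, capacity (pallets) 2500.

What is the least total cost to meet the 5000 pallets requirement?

12300

Fill from the cheapest source first.
Take 500 from Site-F at 2.2 — need 4500 more.
Site-K at 2.4: take all 2500 pallets — 2000 still needed.
Take 2000 from Site-U at 2.6 to finish.
Site-Y, Site-18: unused.
Cost = 500×2.2 + 2500×2.4 + 2000×2.6 = 12300.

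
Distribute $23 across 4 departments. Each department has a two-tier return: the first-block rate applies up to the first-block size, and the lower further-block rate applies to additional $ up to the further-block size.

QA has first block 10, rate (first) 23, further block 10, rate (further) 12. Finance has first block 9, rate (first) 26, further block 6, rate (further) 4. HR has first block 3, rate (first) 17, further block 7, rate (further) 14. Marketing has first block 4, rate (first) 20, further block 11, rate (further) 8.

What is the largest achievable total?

544

Rank every tier by rate: Finance/tier1 26 > QA/tier1 23 > Marketing/tier1 20 > HR/tier1 17 > HR/tier2 14 > QA/tier2 12 > Marketing/tier2 8 > Finance/tier2 4.
Finance/tier1 (26): +9 ; 14 left.
QA tier1 at 23: fill all 10 ; 4 left.
Marketing/tier1 (20): +4 ; 0 left.
Total = 26×9 + 23×10 + 20×4 = 544.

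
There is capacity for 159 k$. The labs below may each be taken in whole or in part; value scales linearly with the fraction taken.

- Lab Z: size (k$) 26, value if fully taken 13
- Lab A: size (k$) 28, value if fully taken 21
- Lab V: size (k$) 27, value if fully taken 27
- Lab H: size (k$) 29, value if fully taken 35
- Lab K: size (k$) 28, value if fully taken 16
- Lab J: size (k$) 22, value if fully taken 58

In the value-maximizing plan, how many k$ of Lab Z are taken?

Sort by value density: Lab J 58/22≈2.64, Lab H 35/29≈1.21, Lab V 27/27≈1, Lab A 21/28≈0.75, Lab K 16/28≈0.571, Lab Z 13/26≈0.5.
All 22 k$ of Lab J fit (value 58) ; 137 remain.
Lab H: take in full, 29 k$ for value 35 ; 108 left.
All 27 k$ of Lab V fit (value 27) ; 81 remain.
Take all of Lab A (28 k$, value 21) ; 53 k$ left.
All 28 k$ of Lab K fit (value 16) ; 25 remain.
Fill the last 25 k$ with part of Lab Z: 25/26 of it earns 12.5.

25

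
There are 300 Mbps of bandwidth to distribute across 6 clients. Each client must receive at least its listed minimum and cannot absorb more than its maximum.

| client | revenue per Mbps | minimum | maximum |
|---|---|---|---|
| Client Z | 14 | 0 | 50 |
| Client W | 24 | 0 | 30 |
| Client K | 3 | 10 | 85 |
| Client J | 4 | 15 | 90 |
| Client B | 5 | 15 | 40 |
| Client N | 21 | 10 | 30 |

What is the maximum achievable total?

2790

Meeting every minimum uses 0+0+10+15+15+10 = 50 Mbps, leaving 250.
Highest revenue per Mbps first: Client W 24 > Client N 21 > Client Z 14 > Client B 5 > Client J 4 > Client K 3.
Give Client W 30 more to hit its cap of 30 ; 220 left.
Client N: +20 to 30 (cap) ; 200 left.
Client Z takes 50 more to reach its cap of 50 ; 150 left.
Give Client B 25 more to hit its cap of 40 ; 125 left.
Client J takes 75 more to reach its cap of 90 ; 50 left.
Client K has room for 75 more but only 50 remain, so it gets 60.
Total = 14×50 + 24×30 + 3×60 + 4×90 + 5×40 + 21×30 = 2790.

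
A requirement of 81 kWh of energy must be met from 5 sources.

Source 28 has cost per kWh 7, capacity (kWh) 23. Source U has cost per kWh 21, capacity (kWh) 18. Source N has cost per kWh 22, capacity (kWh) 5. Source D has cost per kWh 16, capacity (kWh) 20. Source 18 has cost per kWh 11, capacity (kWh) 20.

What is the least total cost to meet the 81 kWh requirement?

1079

Fill from the cheapest source first.
Source 28 at 7: take all 23 kWh — 58 still needed.
Source 18 at 11: take all 20 kWh — 38 still needed.
Source D at 16: take all 20 kWh — 18 still needed.
Source U (21): use full 18 — 0 kWh to go.
Source N: unused.
Cost = 23×7 + 20×11 + 20×16 + 18×21 = 1079.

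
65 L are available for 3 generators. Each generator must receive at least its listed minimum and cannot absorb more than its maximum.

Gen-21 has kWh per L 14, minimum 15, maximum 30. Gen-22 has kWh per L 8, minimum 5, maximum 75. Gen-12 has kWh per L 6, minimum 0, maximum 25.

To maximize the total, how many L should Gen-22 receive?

Meeting every minimum uses 15+5+0 = 20 L, leaving 45.
Order the generators by kWh per L: Gen-21 14 > Gen-22 8 > Gen-12 6.
Gen-21: +15 to 30 (cap) — 30 left.
Only 30 left; Gen-22 takes them to reach 35.

35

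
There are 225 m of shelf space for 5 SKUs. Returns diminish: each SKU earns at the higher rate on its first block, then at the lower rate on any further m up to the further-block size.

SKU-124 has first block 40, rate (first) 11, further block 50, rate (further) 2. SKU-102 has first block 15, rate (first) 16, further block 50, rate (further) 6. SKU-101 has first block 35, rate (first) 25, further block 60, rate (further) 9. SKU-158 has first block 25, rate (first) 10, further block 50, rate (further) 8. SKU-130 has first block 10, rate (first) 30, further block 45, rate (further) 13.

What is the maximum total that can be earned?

Treat each block as its own option and order by rate: SKU-130/first 30 > SKU-101/first 25 > SKU-102/first 16 > SKU-130/second 13 > SKU-124/first 11 > SKU-158/first 10 > SKU-101/second 9 > SKU-158/second 8 > SKU-102/second 6 > SKU-124/second 2.
SKU-130/first (30): +10 ; 215 left.
SKU-101 first at 25: fill all 35 ; 180 left.
Fill SKU-102 first block (15 at 16) ; 165 left.
Fill SKU-130 second block (45 at 13) ; 120 left.
SKU-124 first at 11: fill all 40 ; 80 left.
SKU-158 first at 10: fill all 25 ; 55 left.
55 remain; put them into SKU-101 second at 9.
Total = 30×10 + 25×35 + 16×15 + 13×45 + 11×40 + 10×25 + 9×55 = 3185.

3185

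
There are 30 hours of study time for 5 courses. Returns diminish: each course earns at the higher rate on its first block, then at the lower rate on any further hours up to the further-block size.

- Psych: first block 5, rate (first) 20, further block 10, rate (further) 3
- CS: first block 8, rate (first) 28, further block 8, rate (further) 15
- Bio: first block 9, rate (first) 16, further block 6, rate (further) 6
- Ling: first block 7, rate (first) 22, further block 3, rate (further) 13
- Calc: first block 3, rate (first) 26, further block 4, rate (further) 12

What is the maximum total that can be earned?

Order all 10 blocks by rate: CS/T1 28 > Calc/T1 26 > Ling/T1 22 > Psych/T1 20 > Bio/T1 16 > CS/T2 15 > Ling/T2 13 > Calc/T2 12 > Bio/T2 6 > Psych/T2 3.
CS T1 at 28: fill all 8 — 22 left.
Fill Calc T1 block (3 at 26) — 19 left.
Ling T1 at 22: fill all 7 — 12 left.
Psych T1 at 20: fill all 5 — 7 left.
Bio/T1: +7 of 9 at 16; pool empty.
Total = 28×8 + 26×3 + 22×7 + 20×5 + 16×7 = 668.

668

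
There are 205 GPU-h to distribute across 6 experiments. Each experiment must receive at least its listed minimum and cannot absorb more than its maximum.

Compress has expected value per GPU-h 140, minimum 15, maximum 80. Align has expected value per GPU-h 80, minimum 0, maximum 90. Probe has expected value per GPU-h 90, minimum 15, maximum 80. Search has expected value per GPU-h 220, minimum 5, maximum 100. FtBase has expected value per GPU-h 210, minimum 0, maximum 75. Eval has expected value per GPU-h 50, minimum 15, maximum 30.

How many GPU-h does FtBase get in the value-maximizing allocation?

60

Meeting every minimum uses 15+0+15+5+0+15 = 50 GPU-h, leaving 155.
Rank by expected value per GPU-h: Search 220 > FtBase 210 > Compress 140 > Probe 90 > Align 80 > Eval 50.
Search: +95 to 100 (cap) — 60 left.
FtBase: +60 (room for 75) → 60. Pool exhausted.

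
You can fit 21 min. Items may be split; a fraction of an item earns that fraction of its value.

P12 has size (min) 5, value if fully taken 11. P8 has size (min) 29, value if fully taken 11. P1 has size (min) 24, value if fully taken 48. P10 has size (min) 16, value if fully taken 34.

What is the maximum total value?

Sort by value density: P12 11/5≈2.2, P10 34/16≈2.12, P1 48/24≈2, P8 11/29≈0.379.
All 5 min of P12 fit (value 11) — 16 remain.
Take all of P10 (16 min, value 34) — 0 min left.
Total value = 45.

45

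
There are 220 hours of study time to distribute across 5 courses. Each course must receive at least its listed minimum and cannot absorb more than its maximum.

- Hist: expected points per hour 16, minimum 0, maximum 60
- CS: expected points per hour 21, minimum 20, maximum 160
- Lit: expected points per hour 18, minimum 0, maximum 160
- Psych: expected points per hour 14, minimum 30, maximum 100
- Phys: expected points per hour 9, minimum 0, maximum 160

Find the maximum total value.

Meeting every minimum uses 0+20+0+30+0 = 50 hours, leaving 170.
Rank by expected points per hour: CS 21 > Lit 18 > Hist 16 > Psych 14 > Phys 9.
Give CS 140 more to hit its cap of 160 → 30 left.
Lit: +30 (room for 160) → 30. Pool exhausted.
Total = 21×160 + 18×30 + 14×30 = 4320.

4320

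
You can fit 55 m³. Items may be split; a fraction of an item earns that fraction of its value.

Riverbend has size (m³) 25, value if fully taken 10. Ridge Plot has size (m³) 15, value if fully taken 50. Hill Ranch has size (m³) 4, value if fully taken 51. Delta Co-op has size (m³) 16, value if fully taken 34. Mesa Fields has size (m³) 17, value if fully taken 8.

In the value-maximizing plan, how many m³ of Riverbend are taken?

3

Rank by value-to-size ratio: Hill Ranch 51/4≈12.8, Ridge Plot 50/15≈3.33, Delta Co-op 34/16≈2.12, Mesa Fields 8/17≈0.471, Riverbend 10/25≈0.4.
Take all of Hill Ranch (4 m³, value 51) → 51 m³ left.
All 15 m³ of Ridge Plot fit (value 50) → 36 remain.
All 16 m³ of Delta Co-op fit (value 34) → 20 remain.
Take all of Mesa Fields (17 m³, value 8) → 3 m³ left.
Only 3 m³ remain; take 3/25 of Riverbend for value 10×3/25 = 1.2.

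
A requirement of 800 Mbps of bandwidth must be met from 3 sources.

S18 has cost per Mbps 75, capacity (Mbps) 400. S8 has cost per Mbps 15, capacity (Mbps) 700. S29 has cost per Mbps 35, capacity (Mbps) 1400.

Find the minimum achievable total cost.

Cheapest first:
S8 at 15: take all 700 Mbps — 100 still needed.
S29 (35): take the remaining 100 — done.
S18: unused.
Cost = 700×15 + 100×35 = 14000.

14000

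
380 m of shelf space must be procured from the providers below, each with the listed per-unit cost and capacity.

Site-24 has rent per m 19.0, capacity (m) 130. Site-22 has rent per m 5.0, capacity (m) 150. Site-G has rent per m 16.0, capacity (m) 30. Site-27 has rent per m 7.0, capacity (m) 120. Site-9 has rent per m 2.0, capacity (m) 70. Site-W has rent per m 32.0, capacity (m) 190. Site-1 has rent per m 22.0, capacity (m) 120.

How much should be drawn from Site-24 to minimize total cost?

Cheapest first:
Site-9 (2.0): use full 70 → 310 m to go.
Site-22 (5.0): use full 150 → 160 m to go.
Site-27 at 7.0: take all 120 m → 40 still needed.
Site-G at 16.0: take all 30 m → 10 still needed.
Site-24 (19.0): take the remaining 10 → done.
Site-1, Site-W: unused.

10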